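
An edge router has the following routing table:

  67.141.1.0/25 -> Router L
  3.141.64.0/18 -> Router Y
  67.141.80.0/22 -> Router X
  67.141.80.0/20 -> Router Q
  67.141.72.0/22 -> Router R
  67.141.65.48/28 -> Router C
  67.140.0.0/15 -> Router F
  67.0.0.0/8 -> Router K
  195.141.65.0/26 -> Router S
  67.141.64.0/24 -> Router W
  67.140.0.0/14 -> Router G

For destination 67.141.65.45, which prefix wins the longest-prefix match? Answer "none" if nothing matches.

Entries matching 67.141.65.45:
  67.0.0.0/8 (67.0.0.0 - 67.255.255.255)
  67.140.0.0/14 (67.140.0.0 - 67.143.255.255)
  67.140.0.0/15 (67.140.0.0 - 67.141.255.255)
Most specific is 67.140.0.0/15.

67.140.0.0/15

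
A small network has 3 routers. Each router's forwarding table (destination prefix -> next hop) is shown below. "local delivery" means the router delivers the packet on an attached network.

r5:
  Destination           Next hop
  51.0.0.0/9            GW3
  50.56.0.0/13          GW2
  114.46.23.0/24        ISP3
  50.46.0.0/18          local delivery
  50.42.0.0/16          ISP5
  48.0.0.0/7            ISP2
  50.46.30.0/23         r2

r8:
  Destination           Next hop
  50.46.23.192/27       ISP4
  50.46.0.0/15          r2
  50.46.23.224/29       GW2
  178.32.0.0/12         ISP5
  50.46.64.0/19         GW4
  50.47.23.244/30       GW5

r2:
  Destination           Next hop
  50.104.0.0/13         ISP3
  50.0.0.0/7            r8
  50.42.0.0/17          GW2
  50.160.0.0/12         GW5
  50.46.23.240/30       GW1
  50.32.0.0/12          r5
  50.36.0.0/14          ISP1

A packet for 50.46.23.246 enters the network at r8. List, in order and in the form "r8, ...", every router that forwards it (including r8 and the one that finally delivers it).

r8, r2, r5

At r8: longest match for 50.46.23.246 is 50.46.0.0/15 -> r2
At r2: longest match for 50.46.23.246 is 50.32.0.0/12 -> r5
At r5: longest match for 50.46.23.246 is 50.46.0.0/18 -> local delivery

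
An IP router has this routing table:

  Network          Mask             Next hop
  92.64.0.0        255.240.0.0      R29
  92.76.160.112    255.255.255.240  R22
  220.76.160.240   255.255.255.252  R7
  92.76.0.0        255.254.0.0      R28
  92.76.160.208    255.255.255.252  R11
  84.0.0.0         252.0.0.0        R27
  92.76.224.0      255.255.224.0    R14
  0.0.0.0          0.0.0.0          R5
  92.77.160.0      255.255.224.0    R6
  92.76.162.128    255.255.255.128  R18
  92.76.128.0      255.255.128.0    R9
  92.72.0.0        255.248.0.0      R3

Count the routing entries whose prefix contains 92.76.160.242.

5

Prefixes containing 92.76.160.242:
  0.0.0.0/0 (default, matches everything)
  92.64.0.0/12 (92.64.0.0 - 92.79.255.255)
  92.72.0.0/13 (92.72.0.0 - 92.79.255.255)
  92.76.0.0/15 (92.76.0.0 - 92.77.255.255)
  92.76.128.0/17 (92.76.128.0 - 92.76.255.255)
Total matching entries: 5.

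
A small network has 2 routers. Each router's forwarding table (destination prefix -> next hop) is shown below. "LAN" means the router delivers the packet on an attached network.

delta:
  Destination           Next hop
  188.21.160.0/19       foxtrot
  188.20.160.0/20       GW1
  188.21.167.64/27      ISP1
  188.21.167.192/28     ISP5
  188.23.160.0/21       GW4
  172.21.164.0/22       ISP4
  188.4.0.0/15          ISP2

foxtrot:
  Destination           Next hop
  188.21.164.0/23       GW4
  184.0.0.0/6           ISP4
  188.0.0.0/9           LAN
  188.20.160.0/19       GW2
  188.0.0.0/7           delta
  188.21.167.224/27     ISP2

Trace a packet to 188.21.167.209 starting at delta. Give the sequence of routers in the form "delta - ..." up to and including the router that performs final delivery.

At delta: longest match for 188.21.167.209 is 188.21.160.0/19 -> foxtrot
At foxtrot: longest match for 188.21.167.209 is 188.0.0.0/9 -> LAN

delta - foxtrot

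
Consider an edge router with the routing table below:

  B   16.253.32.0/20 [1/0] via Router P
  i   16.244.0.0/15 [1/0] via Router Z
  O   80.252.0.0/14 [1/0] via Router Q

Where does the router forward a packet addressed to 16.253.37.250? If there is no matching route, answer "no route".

Routes whose prefix contains 16.253.37.250:
  16.253.32.0/20 (16.253.32.0 - 16.253.47.255) -> Router P
Longest matching prefix is /20 -> next hop Router P.

Router P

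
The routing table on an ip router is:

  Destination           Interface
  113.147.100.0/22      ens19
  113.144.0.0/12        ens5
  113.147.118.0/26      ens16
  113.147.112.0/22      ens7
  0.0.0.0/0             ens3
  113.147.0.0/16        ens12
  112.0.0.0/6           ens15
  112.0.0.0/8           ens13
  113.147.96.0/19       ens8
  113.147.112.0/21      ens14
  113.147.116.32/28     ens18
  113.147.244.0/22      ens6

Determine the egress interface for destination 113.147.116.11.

ens14

Routes whose prefix contains 113.147.116.11:
  0.0.0.0/0 (default, matches everything) -> ens3
  112.0.0.0/6 (112.0.0.0 - 115.255.255.255) -> ens15
  113.144.0.0/12 (113.144.0.0 - 113.159.255.255) -> ens5
  113.147.0.0/16 (113.147.0.0 - 113.147.255.255) -> ens12
  113.147.96.0/19 (113.147.96.0 - 113.147.127.255) -> ens8
  113.147.112.0/21 (113.147.112.0 - 113.147.119.255) -> ens14
More-specific entries that do NOT match:
  113.147.116.32/28 (113.147.116.32 - 113.147.116.47) does not contain 113.147.116.11
  113.147.118.0/26 (113.147.118.0 - 113.147.118.63) does not contain 113.147.116.11
  113.147.100.0/22 (113.147.100.0 - 113.147.103.255) does not contain 113.147.116.11
  113.147.112.0/22 (113.147.112.0 - 113.147.115.255) does not contain 113.147.116.11
  113.147.244.0/22 (113.147.244.0 - 113.147.247.255) does not contain 113.147.116.11
Longest matching prefix is /21 -> interface ens14.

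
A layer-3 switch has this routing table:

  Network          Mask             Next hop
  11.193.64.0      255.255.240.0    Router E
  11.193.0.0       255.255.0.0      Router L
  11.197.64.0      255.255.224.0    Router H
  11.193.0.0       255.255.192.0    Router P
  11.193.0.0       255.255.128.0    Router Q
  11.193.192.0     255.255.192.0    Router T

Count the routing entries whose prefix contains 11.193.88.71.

2

Prefixes containing 11.193.88.71:
  11.193.0.0/16 (11.193.0.0 - 11.193.255.255)
  11.193.0.0/17 (11.193.0.0 - 11.193.127.255)
Total matching entries: 2.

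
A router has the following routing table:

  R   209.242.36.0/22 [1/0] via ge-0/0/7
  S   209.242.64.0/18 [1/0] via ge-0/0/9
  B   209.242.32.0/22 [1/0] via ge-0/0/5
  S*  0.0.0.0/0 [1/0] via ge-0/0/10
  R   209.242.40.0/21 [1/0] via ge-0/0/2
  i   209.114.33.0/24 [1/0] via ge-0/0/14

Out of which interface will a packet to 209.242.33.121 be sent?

Routes whose prefix contains 209.242.33.121:
  0.0.0.0/0 (default, matches everything) -> ge-0/0/10
  209.242.32.0/22 (209.242.32.0 - 209.242.35.255) -> ge-0/0/5
More-specific entries that do NOT match:
  209.114.33.0/24 (209.114.33.0 - 209.114.33.255) does not contain 209.242.33.121
Longest matching prefix is /22 -> interface ge-0/0/5.

ge-0/0/5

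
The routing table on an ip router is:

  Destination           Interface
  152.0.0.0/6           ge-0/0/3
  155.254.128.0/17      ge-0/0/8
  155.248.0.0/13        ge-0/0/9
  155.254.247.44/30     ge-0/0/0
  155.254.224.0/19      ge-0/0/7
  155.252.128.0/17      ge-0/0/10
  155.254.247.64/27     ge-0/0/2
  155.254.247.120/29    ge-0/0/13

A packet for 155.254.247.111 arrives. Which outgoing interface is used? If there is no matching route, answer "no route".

ge-0/0/7

Routes whose prefix contains 155.254.247.111:
  152.0.0.0/6 (152.0.0.0 - 155.255.255.255) -> ge-0/0/3
  155.248.0.0/13 (155.248.0.0 - 155.255.255.255) -> ge-0/0/9
  155.254.128.0/17 (155.254.128.0 - 155.254.255.255) -> ge-0/0/8
  155.254.224.0/19 (155.254.224.0 - 155.254.255.255) -> ge-0/0/7
More-specific entries that do NOT match:
  155.254.247.44/30 (155.254.247.44 - 155.254.247.47) does not contain 155.254.247.111
  155.254.247.120/29 (155.254.247.120 - 155.254.247.127) does not contain 155.254.247.111
  155.254.247.64/27 (155.254.247.64 - 155.254.247.95) does not contain 155.254.247.111
Longest matching prefix is /19 -> interface ge-0/0/7.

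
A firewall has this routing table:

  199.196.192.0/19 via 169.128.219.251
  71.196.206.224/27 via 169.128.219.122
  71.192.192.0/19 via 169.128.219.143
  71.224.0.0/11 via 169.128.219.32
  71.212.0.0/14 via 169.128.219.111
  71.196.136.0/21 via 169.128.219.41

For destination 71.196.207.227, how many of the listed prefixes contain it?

0

No listed prefix contains 71.196.207.227.
Total matching entries: 0.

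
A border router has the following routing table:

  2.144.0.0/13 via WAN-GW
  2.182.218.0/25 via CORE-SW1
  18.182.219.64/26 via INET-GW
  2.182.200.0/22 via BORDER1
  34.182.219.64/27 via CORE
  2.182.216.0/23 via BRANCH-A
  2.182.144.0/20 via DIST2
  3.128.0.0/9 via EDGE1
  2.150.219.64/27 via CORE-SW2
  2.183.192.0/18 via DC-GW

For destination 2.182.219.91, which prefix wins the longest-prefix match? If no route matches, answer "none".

none

2.182.219.91 is outside every listed prefix and there is no default route.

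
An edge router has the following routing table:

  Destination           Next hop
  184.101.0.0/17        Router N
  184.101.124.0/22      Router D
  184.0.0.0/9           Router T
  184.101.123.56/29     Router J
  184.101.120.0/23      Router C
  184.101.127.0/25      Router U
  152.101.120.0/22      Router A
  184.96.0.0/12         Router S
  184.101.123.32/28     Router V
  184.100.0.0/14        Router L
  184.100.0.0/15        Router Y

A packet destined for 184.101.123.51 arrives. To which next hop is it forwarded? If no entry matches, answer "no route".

Router N

Routes whose prefix contains 184.101.123.51:
  184.0.0.0/9 (184.0.0.0 - 184.127.255.255) -> Router T
  184.96.0.0/12 (184.96.0.0 - 184.111.255.255) -> Router S
  184.100.0.0/14 (184.100.0.0 - 184.103.255.255) -> Router L
  184.100.0.0/15 (184.100.0.0 - 184.101.255.255) -> Router Y
  184.101.0.0/17 (184.101.0.0 - 184.101.127.255) -> Router N
More-specific entries that do NOT match:
  184.101.123.56/29 (184.101.123.56 - 184.101.123.63) does not contain 184.101.123.51
  184.101.123.32/28 (184.101.123.32 - 184.101.123.47) does not contain 184.101.123.51
  184.101.127.0/25 (184.101.127.0 - 184.101.127.127) does not contain 184.101.123.51
  184.101.120.0/23 (184.101.120.0 - 184.101.121.255) does not contain 184.101.123.51
  184.101.124.0/22 (184.101.124.0 - 184.101.127.255) does not contain 184.101.123.51
  152.101.120.0/22 (152.101.120.0 - 152.101.123.255) does not contain 184.101.123.51
Longest matching prefix is /17 -> next hop Router N.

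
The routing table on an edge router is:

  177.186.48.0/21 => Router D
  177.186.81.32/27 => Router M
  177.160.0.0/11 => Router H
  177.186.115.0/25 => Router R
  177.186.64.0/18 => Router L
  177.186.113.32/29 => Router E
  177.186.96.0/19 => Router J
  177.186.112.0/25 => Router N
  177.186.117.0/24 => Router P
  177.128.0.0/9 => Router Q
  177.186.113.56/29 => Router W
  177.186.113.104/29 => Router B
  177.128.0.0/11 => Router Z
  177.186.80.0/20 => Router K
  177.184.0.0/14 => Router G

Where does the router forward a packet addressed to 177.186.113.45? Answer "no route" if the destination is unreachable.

Router J

Routes whose prefix contains 177.186.113.45:
  177.128.0.0/9 (177.128.0.0 - 177.255.255.255) -> Router Q
  177.160.0.0/11 (177.160.0.0 - 177.191.255.255) -> Router H
  177.184.0.0/14 (177.184.0.0 - 177.187.255.255) -> Router G
  177.186.64.0/18 (177.186.64.0 - 177.186.127.255) -> Router L
  177.186.96.0/19 (177.186.96.0 - 177.186.127.255) -> Router J
More-specific entries that do NOT match:
  177.186.113.32/29 (177.186.113.32 - 177.186.113.39) does not contain 177.186.113.45
  177.186.113.56/29 (177.186.113.56 - 177.186.113.63) does not contain 177.186.113.45
  177.186.113.104/29 (177.186.113.104 - 177.186.113.111) does not contain 177.186.113.45
  177.186.81.32/27 (177.186.81.32 - 177.186.81.63) does not contain 177.186.113.45
  177.186.115.0/25 (177.186.115.0 - 177.186.115.127) does not contain 177.186.113.45
  177.186.112.0/25 (177.186.112.0 - 177.186.112.127) does not contain 177.186.113.45
  177.186.117.0/24 (177.186.117.0 - 177.186.117.255) does not contain 177.186.113.45
  177.186.48.0/21 (177.186.48.0 - 177.186.55.255) does not contain 177.186.113.45
  177.186.80.0/20 (177.186.80.0 - 177.186.95.255) does not contain 177.186.113.45
Longest matching prefix is /19 -> next hop Router J.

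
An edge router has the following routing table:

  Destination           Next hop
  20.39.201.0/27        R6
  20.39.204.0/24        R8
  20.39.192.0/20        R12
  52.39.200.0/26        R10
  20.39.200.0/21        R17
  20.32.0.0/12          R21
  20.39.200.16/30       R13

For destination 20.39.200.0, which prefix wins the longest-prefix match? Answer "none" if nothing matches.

20.39.200.0/21

Entries matching 20.39.200.0:
  20.32.0.0/12 (20.32.0.0 - 20.47.255.255)
  20.39.192.0/20 (20.39.192.0 - 20.39.207.255)
  20.39.200.0/21 (20.39.200.0 - 20.39.207.255)
Most specific is 20.39.200.0/21.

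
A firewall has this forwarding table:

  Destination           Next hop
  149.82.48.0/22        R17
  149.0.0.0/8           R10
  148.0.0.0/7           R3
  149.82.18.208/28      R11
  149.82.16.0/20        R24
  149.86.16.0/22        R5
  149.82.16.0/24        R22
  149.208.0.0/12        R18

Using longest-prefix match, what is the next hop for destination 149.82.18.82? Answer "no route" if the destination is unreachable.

R24

Routes whose prefix contains 149.82.18.82:
  148.0.0.0/7 (148.0.0.0 - 149.255.255.255) -> R3
  149.0.0.0/8 (149.0.0.0 - 149.255.255.255) -> R10
  149.82.16.0/20 (149.82.16.0 - 149.82.31.255) -> R24
More-specific entries that do NOT match:
  149.82.18.208/28 (149.82.18.208 - 149.82.18.223) does not contain 149.82.18.82
  149.82.16.0/24 (149.82.16.0 - 149.82.16.255) does not contain 149.82.18.82
  149.82.48.0/22 (149.82.48.0 - 149.82.51.255) does not contain 149.82.18.82
  149.86.16.0/22 (149.86.16.0 - 149.86.19.255) does not contain 149.82.18.82
Longest matching prefix is /20 -> next hop R24.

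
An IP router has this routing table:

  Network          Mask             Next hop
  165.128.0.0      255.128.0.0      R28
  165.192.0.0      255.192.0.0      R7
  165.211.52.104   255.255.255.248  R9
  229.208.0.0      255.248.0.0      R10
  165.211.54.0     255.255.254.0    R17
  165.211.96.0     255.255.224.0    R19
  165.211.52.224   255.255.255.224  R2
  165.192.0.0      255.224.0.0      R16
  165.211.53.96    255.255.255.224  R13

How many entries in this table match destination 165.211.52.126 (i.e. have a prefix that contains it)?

Prefixes containing 165.211.52.126:
  165.128.0.0/9 (165.128.0.0 - 165.255.255.255)
  165.192.0.0/10 (165.192.0.0 - 165.255.255.255)
  165.192.0.0/11 (165.192.0.0 - 165.223.255.255)
Total matching entries: 3.

3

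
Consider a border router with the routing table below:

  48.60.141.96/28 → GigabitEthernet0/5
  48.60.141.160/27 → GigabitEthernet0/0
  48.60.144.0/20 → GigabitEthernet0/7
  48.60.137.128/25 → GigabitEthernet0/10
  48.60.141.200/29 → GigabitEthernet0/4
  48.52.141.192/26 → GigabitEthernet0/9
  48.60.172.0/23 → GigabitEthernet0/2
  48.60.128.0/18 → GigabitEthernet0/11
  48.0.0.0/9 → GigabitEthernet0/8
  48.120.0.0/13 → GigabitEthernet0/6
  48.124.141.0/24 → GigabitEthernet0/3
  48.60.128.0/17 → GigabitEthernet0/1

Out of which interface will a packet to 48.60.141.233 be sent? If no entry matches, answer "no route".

Routes whose prefix contains 48.60.141.233:
  48.0.0.0/9 (48.0.0.0 - 48.127.255.255) -> GigabitEthernet0/8
  48.60.128.0/17 (48.60.128.0 - 48.60.255.255) -> GigabitEthernet0/1
  48.60.128.0/18 (48.60.128.0 - 48.60.191.255) -> GigabitEthernet0/11
More-specific entries that do NOT match:
  48.60.141.200/29 (48.60.141.200 - 48.60.141.207) does not contain 48.60.141.233
  48.60.141.96/28 (48.60.141.96 - 48.60.141.111) does not contain 48.60.141.233
  48.60.141.160/27 (48.60.141.160 - 48.60.141.191) does not contain 48.60.141.233
  48.52.141.192/26 (48.52.141.192 - 48.52.141.255) does not contain 48.60.141.233
  48.60.137.128/25 (48.60.137.128 - 48.60.137.255) does not contain 48.60.141.233
  48.124.141.0/24 (48.124.141.0 - 48.124.141.255) does not contain 48.60.141.233
  48.60.172.0/23 (48.60.172.0 - 48.60.173.255) does not contain 48.60.141.233
  48.60.144.0/20 (48.60.144.0 - 48.60.159.255) does not contain 48.60.141.233
Longest matching prefix is /18 -> interface GigabitEthernet0/11.

GigabitEthernet0/11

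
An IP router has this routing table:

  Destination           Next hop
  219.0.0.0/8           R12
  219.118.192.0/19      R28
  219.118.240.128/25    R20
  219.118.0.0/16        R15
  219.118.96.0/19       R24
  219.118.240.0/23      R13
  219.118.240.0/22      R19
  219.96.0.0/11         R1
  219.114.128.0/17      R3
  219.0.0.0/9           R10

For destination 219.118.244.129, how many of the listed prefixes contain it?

4

Prefixes containing 219.118.244.129:
  219.0.0.0/8 (219.0.0.0 - 219.255.255.255)
  219.0.0.0/9 (219.0.0.0 - 219.127.255.255)
  219.96.0.0/11 (219.96.0.0 - 219.127.255.255)
  219.118.0.0/16 (219.118.0.0 - 219.118.255.255)
Total matching entries: 4.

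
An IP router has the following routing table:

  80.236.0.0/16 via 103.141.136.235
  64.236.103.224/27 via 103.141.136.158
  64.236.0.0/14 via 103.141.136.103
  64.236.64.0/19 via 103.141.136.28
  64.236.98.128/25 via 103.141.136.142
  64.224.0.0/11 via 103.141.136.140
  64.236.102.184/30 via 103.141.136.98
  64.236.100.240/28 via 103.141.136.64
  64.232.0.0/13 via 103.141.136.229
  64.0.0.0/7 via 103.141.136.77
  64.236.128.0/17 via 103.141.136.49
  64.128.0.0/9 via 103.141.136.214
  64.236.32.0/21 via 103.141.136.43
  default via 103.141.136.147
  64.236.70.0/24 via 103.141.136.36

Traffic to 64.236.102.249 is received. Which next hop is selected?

103.141.136.103

Routes whose prefix contains 64.236.102.249:
  0.0.0.0/0 (default, matches everything) -> 103.141.136.147
  64.0.0.0/7 (64.0.0.0 - 65.255.255.255) -> 103.141.136.77
  64.128.0.0/9 (64.128.0.0 - 64.255.255.255) -> 103.141.136.214
  64.224.0.0/11 (64.224.0.0 - 64.255.255.255) -> 103.141.136.140
  64.232.0.0/13 (64.232.0.0 - 64.239.255.255) -> 103.141.136.229
  64.236.0.0/14 (64.236.0.0 - 64.239.255.255) -> 103.141.136.103
More-specific entries that do NOT match:
  64.236.102.184/30 (64.236.102.184 - 64.236.102.187) does not contain 64.236.102.249
  64.236.100.240/28 (64.236.100.240 - 64.236.100.255) does not contain 64.236.102.249
  64.236.103.224/27 (64.236.103.224 - 64.236.103.255) does not contain 64.236.102.249
  64.236.98.128/25 (64.236.98.128 - 64.236.98.255) does not contain 64.236.102.249
  64.236.70.0/24 (64.236.70.0 - 64.236.70.255) does not contain 64.236.102.249
  64.236.32.0/21 (64.236.32.0 - 64.236.39.255) does not contain 64.236.102.249
  64.236.64.0/19 (64.236.64.0 - 64.236.95.255) does not contain 64.236.102.249
  64.236.128.0/17 (64.236.128.0 - 64.236.255.255) does not contain 64.236.102.249
  80.236.0.0/16 (80.236.0.0 - 80.236.255.255) does not contain 64.236.102.249
Longest matching prefix is /14 -> next hop 103.141.136.103.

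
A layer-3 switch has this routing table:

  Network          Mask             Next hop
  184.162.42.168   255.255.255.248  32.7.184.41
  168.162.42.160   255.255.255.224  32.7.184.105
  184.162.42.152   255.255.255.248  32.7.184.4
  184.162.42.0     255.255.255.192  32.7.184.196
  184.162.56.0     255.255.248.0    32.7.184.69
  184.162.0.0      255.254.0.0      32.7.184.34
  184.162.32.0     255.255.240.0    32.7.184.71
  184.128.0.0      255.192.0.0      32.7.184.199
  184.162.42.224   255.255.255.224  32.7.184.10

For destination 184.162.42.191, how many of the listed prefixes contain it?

3

Prefixes containing 184.162.42.191:
  184.128.0.0/10 (184.128.0.0 - 184.191.255.255)
  184.162.0.0/15 (184.162.0.0 - 184.163.255.255)
  184.162.32.0/20 (184.162.32.0 - 184.162.47.255)
Total matching entries: 3.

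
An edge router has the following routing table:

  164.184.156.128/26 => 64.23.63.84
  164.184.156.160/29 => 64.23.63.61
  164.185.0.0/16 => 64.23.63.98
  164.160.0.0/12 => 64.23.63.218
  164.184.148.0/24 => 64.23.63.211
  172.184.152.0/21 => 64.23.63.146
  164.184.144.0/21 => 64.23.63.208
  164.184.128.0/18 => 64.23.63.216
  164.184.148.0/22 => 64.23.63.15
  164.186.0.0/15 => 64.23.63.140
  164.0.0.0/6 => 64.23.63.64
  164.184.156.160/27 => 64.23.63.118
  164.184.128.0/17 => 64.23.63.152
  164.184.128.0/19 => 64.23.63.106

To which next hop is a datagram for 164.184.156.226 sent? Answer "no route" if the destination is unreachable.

Routes whose prefix contains 164.184.156.226:
  164.0.0.0/6 (164.0.0.0 - 167.255.255.255) -> 64.23.63.64
  164.184.128.0/17 (164.184.128.0 - 164.184.255.255) -> 64.23.63.152
  164.184.128.0/18 (164.184.128.0 - 164.184.191.255) -> 64.23.63.216
  164.184.128.0/19 (164.184.128.0 - 164.184.159.255) -> 64.23.63.106
More-specific entries that do NOT match:
  164.184.156.160/29 (164.184.156.160 - 164.184.156.167) does not contain 164.184.156.226
  164.184.156.160/27 (164.184.156.160 - 164.184.156.191) does not contain 164.184.156.226
  164.184.156.128/26 (164.184.156.128 - 164.184.156.191) does not contain 164.184.156.226
  164.184.148.0/24 (164.184.148.0 - 164.184.148.255) does not contain 164.184.156.226
  164.184.148.0/22 (164.184.148.0 - 164.184.151.255) does not contain 164.184.156.226
  172.184.152.0/21 (172.184.152.0 - 172.184.159.255) does not contain 164.184.156.226
  164.184.144.0/21 (164.184.144.0 - 164.184.151.255) does not contain 164.184.156.226
Longest matching prefix is /19 -> next hop 64.23.63.106.

64.23.63.106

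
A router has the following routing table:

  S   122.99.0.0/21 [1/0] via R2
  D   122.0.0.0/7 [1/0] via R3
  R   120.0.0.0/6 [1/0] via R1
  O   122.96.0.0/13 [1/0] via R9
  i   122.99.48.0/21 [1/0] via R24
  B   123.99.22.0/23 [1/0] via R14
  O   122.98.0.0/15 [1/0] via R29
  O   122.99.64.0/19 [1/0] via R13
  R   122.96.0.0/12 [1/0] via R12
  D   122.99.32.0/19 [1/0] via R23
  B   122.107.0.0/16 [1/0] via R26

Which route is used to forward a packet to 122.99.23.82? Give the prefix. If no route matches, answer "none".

122.98.0.0/15

Entries matching 122.99.23.82:
  120.0.0.0/6 (120.0.0.0 - 123.255.255.255)
  122.0.0.0/7 (122.0.0.0 - 123.255.255.255)
  122.96.0.0/12 (122.96.0.0 - 122.111.255.255)
  122.96.0.0/13 (122.96.0.0 - 122.103.255.255)
  122.98.0.0/15 (122.98.0.0 - 122.99.255.255)
Most specific is 122.98.0.0/15.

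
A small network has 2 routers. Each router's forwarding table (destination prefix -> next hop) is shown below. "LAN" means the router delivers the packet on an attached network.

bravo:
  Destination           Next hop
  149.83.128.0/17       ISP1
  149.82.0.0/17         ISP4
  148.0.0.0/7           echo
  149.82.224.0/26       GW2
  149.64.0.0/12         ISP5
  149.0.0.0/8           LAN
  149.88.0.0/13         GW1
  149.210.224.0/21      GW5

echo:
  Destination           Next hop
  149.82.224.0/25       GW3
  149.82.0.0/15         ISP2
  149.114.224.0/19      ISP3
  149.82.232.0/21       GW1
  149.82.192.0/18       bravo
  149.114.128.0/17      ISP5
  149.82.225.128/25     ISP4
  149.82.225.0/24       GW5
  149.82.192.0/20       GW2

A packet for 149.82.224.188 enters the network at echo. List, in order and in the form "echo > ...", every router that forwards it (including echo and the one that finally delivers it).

echo > bravo

At echo: longest match for 149.82.224.188 is 149.82.192.0/18 -> bravo
At bravo: longest match for 149.82.224.188 is 149.0.0.0/8 -> LAN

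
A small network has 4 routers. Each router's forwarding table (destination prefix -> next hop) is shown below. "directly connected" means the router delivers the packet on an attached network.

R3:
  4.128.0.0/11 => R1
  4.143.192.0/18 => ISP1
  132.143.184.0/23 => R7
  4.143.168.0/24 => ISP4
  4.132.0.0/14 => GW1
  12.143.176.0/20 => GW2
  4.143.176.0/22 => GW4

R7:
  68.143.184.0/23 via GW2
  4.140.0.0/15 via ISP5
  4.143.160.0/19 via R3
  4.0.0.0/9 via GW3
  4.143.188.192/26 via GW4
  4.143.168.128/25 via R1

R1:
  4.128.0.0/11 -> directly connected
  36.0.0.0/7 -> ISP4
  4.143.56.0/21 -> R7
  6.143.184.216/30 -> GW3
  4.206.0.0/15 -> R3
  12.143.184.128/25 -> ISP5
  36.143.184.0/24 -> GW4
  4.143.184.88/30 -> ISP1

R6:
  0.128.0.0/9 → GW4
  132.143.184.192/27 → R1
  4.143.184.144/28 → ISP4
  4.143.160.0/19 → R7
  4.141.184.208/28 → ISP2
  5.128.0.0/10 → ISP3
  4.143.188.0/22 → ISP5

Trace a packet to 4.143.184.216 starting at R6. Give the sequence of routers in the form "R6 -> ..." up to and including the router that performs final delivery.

R6 -> R7 -> R3 -> R1

At R6: longest match for 4.143.184.216 is 4.143.160.0/19 -> R7
At R7: longest match for 4.143.184.216 is 4.143.160.0/19 -> R3
At R3: longest match for 4.143.184.216 is 4.128.0.0/11 -> R1
At R1: longest match for 4.143.184.216 is 4.128.0.0/11 -> directly connected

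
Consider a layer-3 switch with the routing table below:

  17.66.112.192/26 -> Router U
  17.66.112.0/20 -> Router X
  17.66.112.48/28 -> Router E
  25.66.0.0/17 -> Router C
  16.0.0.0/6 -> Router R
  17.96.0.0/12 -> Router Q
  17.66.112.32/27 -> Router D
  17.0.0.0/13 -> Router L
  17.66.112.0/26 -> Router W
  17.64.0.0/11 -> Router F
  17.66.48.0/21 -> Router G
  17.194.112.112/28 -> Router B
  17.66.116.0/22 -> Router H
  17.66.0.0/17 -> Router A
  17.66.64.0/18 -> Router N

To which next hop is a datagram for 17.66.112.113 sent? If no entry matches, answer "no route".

Routes whose prefix contains 17.66.112.113:
  16.0.0.0/6 (16.0.0.0 - 19.255.255.255) -> Router R
  17.64.0.0/11 (17.64.0.0 - 17.95.255.255) -> Router F
  17.66.0.0/17 (17.66.0.0 - 17.66.127.255) -> Router A
  17.66.64.0/18 (17.66.64.0 - 17.66.127.255) -> Router N
  17.66.112.0/20 (17.66.112.0 - 17.66.127.255) -> Router X
More-specific entries that do NOT match:
  17.66.112.48/28 (17.66.112.48 - 17.66.112.63) does not contain 17.66.112.113
  17.194.112.112/28 (17.194.112.112 - 17.194.112.127) does not contain 17.66.112.113
  17.66.112.32/27 (17.66.112.32 - 17.66.112.63) does not contain 17.66.112.113
  17.66.112.192/26 (17.66.112.192 - 17.66.112.255) does not contain 17.66.112.113
  17.66.112.0/26 (17.66.112.0 - 17.66.112.63) does not contain 17.66.112.113
  17.66.116.0/22 (17.66.116.0 - 17.66.119.255) does not contain 17.66.112.113
  17.66.48.0/21 (17.66.48.0 - 17.66.55.255) does not contain 17.66.112.113
Longest matching prefix is /20 -> next hop Router X.

Router X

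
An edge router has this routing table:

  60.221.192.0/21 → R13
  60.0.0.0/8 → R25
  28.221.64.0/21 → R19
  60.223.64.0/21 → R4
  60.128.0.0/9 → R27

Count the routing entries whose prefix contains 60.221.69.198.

Prefixes containing 60.221.69.198:
  60.0.0.0/8 (60.0.0.0 - 60.255.255.255)
  60.128.0.0/9 (60.128.0.0 - 60.255.255.255)
Total matching entries: 2.

2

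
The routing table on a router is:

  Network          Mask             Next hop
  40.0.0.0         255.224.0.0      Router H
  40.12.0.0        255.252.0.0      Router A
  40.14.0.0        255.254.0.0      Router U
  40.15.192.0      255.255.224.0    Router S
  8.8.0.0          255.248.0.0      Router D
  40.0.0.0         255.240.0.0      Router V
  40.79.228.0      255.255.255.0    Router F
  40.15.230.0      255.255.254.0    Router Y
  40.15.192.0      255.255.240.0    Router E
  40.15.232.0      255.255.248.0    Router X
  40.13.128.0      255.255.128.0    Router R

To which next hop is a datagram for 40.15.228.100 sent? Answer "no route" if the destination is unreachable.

Router U

Routes whose prefix contains 40.15.228.100:
  40.0.0.0/11 (40.0.0.0 - 40.31.255.255) -> Router H
  40.0.0.0/12 (40.0.0.0 - 40.15.255.255) -> Router V
  40.12.0.0/14 (40.12.0.0 - 40.15.255.255) -> Router A
  40.14.0.0/15 (40.14.0.0 - 40.15.255.255) -> Router U
More-specific entries that do NOT match:
  40.79.228.0/24 (40.79.228.0 - 40.79.228.255) does not contain 40.15.228.100
  40.15.230.0/23 (40.15.230.0 - 40.15.231.255) does not contain 40.15.228.100
  40.15.232.0/21 (40.15.232.0 - 40.15.239.255) does not contain 40.15.228.100
  40.15.192.0/20 (40.15.192.0 - 40.15.207.255) does not contain 40.15.228.100
  40.15.192.0/19 (40.15.192.0 - 40.15.223.255) does not contain 40.15.228.100
  40.13.128.0/17 (40.13.128.0 - 40.13.255.255) does not contain 40.15.228.100
Longest matching prefix is /15 -> next hop Router U.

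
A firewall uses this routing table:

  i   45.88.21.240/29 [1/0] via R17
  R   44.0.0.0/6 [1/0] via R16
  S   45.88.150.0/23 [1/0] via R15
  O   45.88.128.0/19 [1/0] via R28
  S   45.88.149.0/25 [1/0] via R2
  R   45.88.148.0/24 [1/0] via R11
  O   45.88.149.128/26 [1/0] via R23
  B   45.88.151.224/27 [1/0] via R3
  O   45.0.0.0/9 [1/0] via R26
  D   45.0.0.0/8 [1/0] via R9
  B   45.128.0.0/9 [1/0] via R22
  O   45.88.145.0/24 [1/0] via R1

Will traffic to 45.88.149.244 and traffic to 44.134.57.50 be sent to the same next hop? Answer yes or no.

45.88.149.244: longest match 45.88.128.0/19 -> R28
44.134.57.50: longest match 44.0.0.0/6 -> R16

no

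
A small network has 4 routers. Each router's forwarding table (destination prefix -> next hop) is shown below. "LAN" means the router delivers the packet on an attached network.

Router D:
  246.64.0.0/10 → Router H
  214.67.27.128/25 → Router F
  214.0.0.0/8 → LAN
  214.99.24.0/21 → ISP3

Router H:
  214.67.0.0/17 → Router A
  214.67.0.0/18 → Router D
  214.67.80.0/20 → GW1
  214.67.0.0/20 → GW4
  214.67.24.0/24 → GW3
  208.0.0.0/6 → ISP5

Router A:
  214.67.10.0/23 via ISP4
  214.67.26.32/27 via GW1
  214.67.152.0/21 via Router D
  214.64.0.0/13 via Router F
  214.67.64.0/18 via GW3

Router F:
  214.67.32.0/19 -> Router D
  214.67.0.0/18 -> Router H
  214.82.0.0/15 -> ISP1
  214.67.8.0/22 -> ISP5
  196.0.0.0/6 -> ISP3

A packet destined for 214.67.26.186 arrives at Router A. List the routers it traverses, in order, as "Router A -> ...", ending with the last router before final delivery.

Router A -> Router F -> Router H -> Router D

At Router A: longest match for 214.67.26.186 is 214.64.0.0/13 -> Router F
At Router F: longest match for 214.67.26.186 is 214.67.0.0/18 -> Router H
At Router H: longest match for 214.67.26.186 is 214.67.0.0/18 -> Router D
At Router D: longest match for 214.67.26.186 is 214.0.0.0/8 -> LAN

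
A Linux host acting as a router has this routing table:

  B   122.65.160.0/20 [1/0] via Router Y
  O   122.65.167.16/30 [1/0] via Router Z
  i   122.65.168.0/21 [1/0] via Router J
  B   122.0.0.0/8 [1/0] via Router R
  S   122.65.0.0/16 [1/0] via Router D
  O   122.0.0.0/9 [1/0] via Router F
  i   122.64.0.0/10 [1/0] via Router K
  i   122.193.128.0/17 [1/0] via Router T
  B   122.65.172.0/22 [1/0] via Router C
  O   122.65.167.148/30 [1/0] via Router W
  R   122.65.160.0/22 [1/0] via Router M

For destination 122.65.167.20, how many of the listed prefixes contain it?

5

Prefixes containing 122.65.167.20:
  122.0.0.0/8 (122.0.0.0 - 122.255.255.255)
  122.0.0.0/9 (122.0.0.0 - 122.127.255.255)
  122.64.0.0/10 (122.64.0.0 - 122.127.255.255)
  122.65.0.0/16 (122.65.0.0 - 122.65.255.255)
  122.65.160.0/20 (122.65.160.0 - 122.65.175.255)
Total matching entries: 5.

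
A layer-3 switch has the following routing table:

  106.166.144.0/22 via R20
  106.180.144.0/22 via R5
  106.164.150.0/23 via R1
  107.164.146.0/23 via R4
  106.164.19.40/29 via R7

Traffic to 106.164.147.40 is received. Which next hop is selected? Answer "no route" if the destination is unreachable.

No entry's prefix contains 106.164.147.40; there is no default route.

no route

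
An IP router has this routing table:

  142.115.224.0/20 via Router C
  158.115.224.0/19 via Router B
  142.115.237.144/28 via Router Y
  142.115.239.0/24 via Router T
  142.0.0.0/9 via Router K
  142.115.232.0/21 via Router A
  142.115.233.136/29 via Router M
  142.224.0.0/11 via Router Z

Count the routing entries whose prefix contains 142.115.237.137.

Prefixes containing 142.115.237.137:
  142.0.0.0/9 (142.0.0.0 - 142.127.255.255)
  142.115.224.0/20 (142.115.224.0 - 142.115.239.255)
  142.115.232.0/21 (142.115.232.0 - 142.115.239.255)
Total matching entries: 3.

3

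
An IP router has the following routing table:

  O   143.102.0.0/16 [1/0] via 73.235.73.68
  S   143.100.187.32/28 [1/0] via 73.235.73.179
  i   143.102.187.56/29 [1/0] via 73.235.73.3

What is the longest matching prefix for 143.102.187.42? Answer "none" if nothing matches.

143.102.0.0/16

Entries matching 143.102.187.42:
  143.102.0.0/16 (143.102.0.0 - 143.102.255.255)
Most specific is 143.102.0.0/16.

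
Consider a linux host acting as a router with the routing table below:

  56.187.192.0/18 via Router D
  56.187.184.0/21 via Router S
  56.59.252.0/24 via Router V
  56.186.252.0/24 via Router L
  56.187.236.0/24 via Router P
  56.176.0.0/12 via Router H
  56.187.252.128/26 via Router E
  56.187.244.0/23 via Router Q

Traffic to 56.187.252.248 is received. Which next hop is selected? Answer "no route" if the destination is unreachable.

Routes whose prefix contains 56.187.252.248:
  56.176.0.0/12 (56.176.0.0 - 56.191.255.255) -> Router H
  56.187.192.0/18 (56.187.192.0 - 56.187.255.255) -> Router D
More-specific entries that do NOT match:
  56.187.252.128/26 (56.187.252.128 - 56.187.252.191) does not contain 56.187.252.248
  56.59.252.0/24 (56.59.252.0 - 56.59.252.255) does not contain 56.187.252.248
  56.186.252.0/24 (56.186.252.0 - 56.186.252.255) does not contain 56.187.252.248
  56.187.236.0/24 (56.187.236.0 - 56.187.236.255) does not contain 56.187.252.248
  56.187.244.0/23 (56.187.244.0 - 56.187.245.255) does not contain 56.187.252.248
  56.187.184.0/21 (56.187.184.0 - 56.187.191.255) does not contain 56.187.252.248
Longest matching prefix is /18 -> next hop Router D.

Router D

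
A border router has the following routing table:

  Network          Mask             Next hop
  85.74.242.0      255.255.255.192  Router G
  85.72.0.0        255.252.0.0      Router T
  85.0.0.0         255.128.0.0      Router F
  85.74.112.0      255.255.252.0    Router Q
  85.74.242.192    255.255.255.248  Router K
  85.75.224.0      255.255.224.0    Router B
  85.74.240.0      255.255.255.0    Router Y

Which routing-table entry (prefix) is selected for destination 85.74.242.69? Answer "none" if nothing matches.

85.72.0.0/14

Entries matching 85.74.242.69:
  85.0.0.0/9 (85.0.0.0 - 85.127.255.255)
  85.72.0.0/14 (85.72.0.0 - 85.75.255.255)
Most specific is 85.72.0.0/14.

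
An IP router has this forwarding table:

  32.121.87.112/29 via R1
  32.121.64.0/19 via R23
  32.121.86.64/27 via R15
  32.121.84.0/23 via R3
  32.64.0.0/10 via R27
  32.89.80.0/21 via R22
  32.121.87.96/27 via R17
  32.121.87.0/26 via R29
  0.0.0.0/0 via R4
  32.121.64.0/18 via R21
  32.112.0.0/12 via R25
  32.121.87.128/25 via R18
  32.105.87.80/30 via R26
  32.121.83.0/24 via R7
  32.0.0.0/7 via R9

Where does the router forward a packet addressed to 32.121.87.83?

Routes whose prefix contains 32.121.87.83:
  0.0.0.0/0 (default, matches everything) -> R4
  32.0.0.0/7 (32.0.0.0 - 33.255.255.255) -> R9
  32.64.0.0/10 (32.64.0.0 - 32.127.255.255) -> R27
  32.112.0.0/12 (32.112.0.0 - 32.127.255.255) -> R25
  32.121.64.0/18 (32.121.64.0 - 32.121.127.255) -> R21
  32.121.64.0/19 (32.121.64.0 - 32.121.95.255) -> R23
More-specific entries that do NOT match:
  32.105.87.80/30 (32.105.87.80 - 32.105.87.83) does not contain 32.121.87.83
  32.121.87.112/29 (32.121.87.112 - 32.121.87.119) does not contain 32.121.87.83
  32.121.86.64/27 (32.121.86.64 - 32.121.86.95) does not contain 32.121.87.83
  32.121.87.96/27 (32.121.87.96 - 32.121.87.127) does not contain 32.121.87.83
  32.121.87.0/26 (32.121.87.0 - 32.121.87.63) does not contain 32.121.87.83
  32.121.87.128/25 (32.121.87.128 - 32.121.87.255) does not contain 32.121.87.83
  32.121.83.0/24 (32.121.83.0 - 32.121.83.255) does not contain 32.121.87.83
  32.121.84.0/23 (32.121.84.0 - 32.121.85.255) does not contain 32.121.87.83
  32.89.80.0/21 (32.89.80.0 - 32.89.87.255) does not contain 32.121.87.83
Longest matching prefix is /19 -> next hop R23.

R23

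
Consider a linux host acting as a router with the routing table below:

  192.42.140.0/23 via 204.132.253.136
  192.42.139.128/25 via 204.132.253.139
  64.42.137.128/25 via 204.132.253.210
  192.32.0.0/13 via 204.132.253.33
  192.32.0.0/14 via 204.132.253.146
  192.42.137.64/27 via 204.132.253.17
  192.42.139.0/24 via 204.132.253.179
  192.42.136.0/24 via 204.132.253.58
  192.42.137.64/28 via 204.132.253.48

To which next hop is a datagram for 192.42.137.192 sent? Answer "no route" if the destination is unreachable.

no route

No entry's prefix contains 192.42.137.192; there is no default route.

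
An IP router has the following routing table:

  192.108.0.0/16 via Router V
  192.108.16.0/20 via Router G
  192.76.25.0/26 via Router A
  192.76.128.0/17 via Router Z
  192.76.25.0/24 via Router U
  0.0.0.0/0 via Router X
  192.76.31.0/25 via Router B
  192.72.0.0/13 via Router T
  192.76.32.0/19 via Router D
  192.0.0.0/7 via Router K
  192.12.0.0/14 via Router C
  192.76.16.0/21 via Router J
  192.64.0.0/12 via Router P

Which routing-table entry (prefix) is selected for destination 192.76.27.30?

Entries matching 192.76.27.30:
  0.0.0.0/0 (default, matches everything)
  192.0.0.0/7 (192.0.0.0 - 193.255.255.255)
  192.64.0.0/12 (192.64.0.0 - 192.79.255.255)
  192.72.0.0/13 (192.72.0.0 - 192.79.255.255)
Most specific is 192.72.0.0/13.

192.72.0.0/13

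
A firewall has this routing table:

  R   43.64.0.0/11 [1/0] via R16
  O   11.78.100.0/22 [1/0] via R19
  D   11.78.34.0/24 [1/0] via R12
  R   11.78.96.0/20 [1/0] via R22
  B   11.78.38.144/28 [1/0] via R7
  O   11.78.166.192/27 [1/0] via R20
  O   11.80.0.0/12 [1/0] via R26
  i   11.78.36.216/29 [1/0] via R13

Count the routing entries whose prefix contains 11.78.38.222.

0

No listed prefix contains 11.78.38.222.
Total matching entries: 0.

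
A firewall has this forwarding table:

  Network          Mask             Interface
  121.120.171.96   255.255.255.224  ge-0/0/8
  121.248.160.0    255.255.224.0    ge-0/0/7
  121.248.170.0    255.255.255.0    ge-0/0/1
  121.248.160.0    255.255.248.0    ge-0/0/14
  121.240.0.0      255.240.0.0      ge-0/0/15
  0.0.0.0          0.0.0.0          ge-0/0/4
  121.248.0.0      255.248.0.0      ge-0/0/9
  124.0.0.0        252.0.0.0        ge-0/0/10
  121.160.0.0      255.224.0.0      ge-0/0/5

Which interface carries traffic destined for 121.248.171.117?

ge-0/0/7

Routes whose prefix contains 121.248.171.117:
  0.0.0.0/0 (default, matches everything) -> ge-0/0/4
  121.240.0.0/12 (121.240.0.0 - 121.255.255.255) -> ge-0/0/15
  121.248.0.0/13 (121.248.0.0 - 121.255.255.255) -> ge-0/0/9
  121.248.160.0/19 (121.248.160.0 - 121.248.191.255) -> ge-0/0/7
More-specific entries that do NOT match:
  121.120.171.96/27 (121.120.171.96 - 121.120.171.127) does not contain 121.248.171.117
  121.248.170.0/24 (121.248.170.0 - 121.248.170.255) does not contain 121.248.171.117
  121.248.160.0/21 (121.248.160.0 - 121.248.167.255) does not contain 121.248.171.117
Longest matching prefix is /19 -> interface ge-0/0/7.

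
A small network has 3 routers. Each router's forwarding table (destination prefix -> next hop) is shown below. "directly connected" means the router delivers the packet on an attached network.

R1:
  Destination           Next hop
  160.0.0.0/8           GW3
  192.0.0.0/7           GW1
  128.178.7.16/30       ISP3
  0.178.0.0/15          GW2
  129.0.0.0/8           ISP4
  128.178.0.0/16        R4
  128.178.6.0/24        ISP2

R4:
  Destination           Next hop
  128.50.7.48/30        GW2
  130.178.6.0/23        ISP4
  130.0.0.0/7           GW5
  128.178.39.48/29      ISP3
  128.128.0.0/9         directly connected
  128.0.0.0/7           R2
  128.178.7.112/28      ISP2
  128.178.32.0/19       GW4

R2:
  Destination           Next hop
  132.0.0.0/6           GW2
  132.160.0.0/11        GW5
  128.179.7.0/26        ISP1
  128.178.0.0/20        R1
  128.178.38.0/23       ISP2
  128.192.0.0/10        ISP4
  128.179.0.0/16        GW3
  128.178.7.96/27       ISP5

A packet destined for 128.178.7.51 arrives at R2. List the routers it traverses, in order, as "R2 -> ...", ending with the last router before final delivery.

R2 -> R1 -> R4

At R2: longest match for 128.178.7.51 is 128.178.0.0/20 -> R1
At R1: longest match for 128.178.7.51 is 128.178.0.0/16 -> R4
At R4: longest match for 128.178.7.51 is 128.128.0.0/9 -> directly connected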